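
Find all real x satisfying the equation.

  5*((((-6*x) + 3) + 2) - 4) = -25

Step 1. [5*((((-6*x) + 3) + 2) - 4) = -25] leading coefficient 5: divide by 5 ⇒ div: (((-6*x) + 3) + 2) - 4 = -5.
Step 2. [(((-6*x) + 3) + 2) - 4 = -5] peel the -4: add 4 from each side ⇒ sub: ((-6*x) + 3) + 2 = -1.
Step 3. [((-6*x) + 3) + 2 = -1] peel the +2: subtract 2 from each side. So sub: (-6*x) + 3 = -3.
Step 4. [(-6*x) + 3 = -3] the outer +3 inverts by subtracting 3. So sub: -6*x = -6.
Step 5. [-6*x = -6] leading coefficient -6: divide by -6 ⇒ div: x = 1.

Answer: x ∈ {1}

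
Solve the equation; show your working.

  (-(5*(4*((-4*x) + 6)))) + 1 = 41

Step 1. [(-(5*(4*((-4*x) + 6)))) + 1 = 41] 1 comes off first (subtract 1), so sub: -(5*(4*((-4*x) + 6))) = 40.
Step 2. [-(5*(4*((-4*x) + 6))) = 40] flip signs both sides ⇒ neg: 5*(4*((-4*x) + 6)) = -40.
Step 3. [5*(4*((-4*x) + 6)) = -40] 5 out front; divide by 5. So div: 4*((-4*x) + 6) = -8.
Step 4. [4*((-4*x) + 6) = -8] 4·(inner) — divide through by 4, so div: (-4*x) + 6 = -2.
Step 5. [(-4*x) + 6 = -2] 6 comes off first (subtract 6), so sub: -4*x = -8.
Step 6. [-4*x = -8] leading coefficient -4: divide by -4. So div: x = 2.

Answer: x ∈ {2}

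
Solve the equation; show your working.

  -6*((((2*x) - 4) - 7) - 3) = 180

Step 1. [-6*((((2*x) - 4) - 7) - 3) = 180] -6·(inner) — divide through by -6, so div: (((2*x) - 4) - 7) - 3 = -30.
Step 2. [(((2*x) - 4) - 7) - 3 = -30] peel the -3: add 3 from each side, so sub: ((2*x) - 4) - 7 = -27.
Step 3. [((2*x) - 4) - 7 = -27] peel the -7: add 7 from each side. So sub: (2*x) - 4 = -20.
Step 4. [(2*x) - 4 = -20] peel the -4: add 4 from each side. So sub: 2*x = -16.
Step 5. [2*x = -16] LHS = 2·(…); ÷2 both sides ⇒ div: x = -8.

Answer: x ∈ {-8}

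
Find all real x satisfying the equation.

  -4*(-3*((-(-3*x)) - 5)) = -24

Step 1. [-4*(-3*((-(-3*x)) - 5)) = -24] LHS = -4·(…); ÷-4 both sides ⇒ div: -3*((-(-3*x)) - 5) = 6.
Step 2. [-3*((-(-3*x)) - 5) = 6] -3·(inner) — divide through by -3, so div: (-(-3*x)) - 5 = -2.
Step 3. [(-(-3*x)) - 5 = -2] peel the -5: add 5 from each side, so sub: -(-3*x) = 3.
Step 4. [-(-3*x) = 3] flip signs both sides ⇒ neg: -3*x = -3.
Step 5. [-3*x = -3] LHS = -3·(…); ÷-3 both sides. So div: x = 1.

Answer: x ∈ {1}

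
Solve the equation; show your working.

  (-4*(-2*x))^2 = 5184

Step 1. [(-4*(-2*x))^2 = 5184] 5184 ≥ 0, LHS is (·)² — take ±√ ⇒ sqrt: -4*(-2*x) = 72 or -72.
Step 2. [-4*(-2*x) = 72 or -72] leading coefficient -4: divide by -4 ⇒ div: -2*x = -18 or 18.
Step 3. [-2*x = -18 or 18] leading coefficient -2: divide by -2. So div: x = 9 or -9.

Answer: x ∈ {-9, 9}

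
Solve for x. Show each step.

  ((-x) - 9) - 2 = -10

Step 1. [((-x) - 9) - 2 = -10] peel the -2: add 2 from each side. So sub: (-x) - 9 = -8.
Step 2. [(-x) - 9 = -8] peel the -9: add 9 from each side, so sub: -x = 1.
Step 3. [-x = 1] flip signs both sides, so neg: x = -1.

Answer: x ∈ {-1}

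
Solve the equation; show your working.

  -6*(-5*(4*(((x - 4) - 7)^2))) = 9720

Step 1. [-6*(-5*(4*(((x - 4) - 7)^2))) = 9720] LHS = -6·(…); ÷-6 both sides ⇒ div: -5*(4*(((x - 4) - 7)^2)) = -1620.
Step 2. [-5*(4*(((x - 4) - 7)^2)) = -1620] -5·(inner) — divide through by -5 ⇒ div: 4*(((x - 4) - 7)^2) = 324.
Step 3. [4*(((x - 4) - 7)^2) = 324] leading coefficient 4: divide by 4, so div: ((x - 4) - 7)^2 = 81.
Step 4. [((x - 4) - 7)^2 = 81] LHS squared, RHS 81 ≥ 0: apply √ (±), so sqrt: (x - 4) - 7 = 9 or -9.
Step 5. [(x - 4) - 7 = 9 or -9] -7 is outermost — add 7 both sides ⇒ sub: x - 4 = 16 or -2.
Step 6. [x - 4 = 16 or -2] -4 is outermost — add 4 both sides, so sub: x = 20 or 2.

Answer: x ∈ {2, 20}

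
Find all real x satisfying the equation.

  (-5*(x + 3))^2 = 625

Step 1. [(-5*(x + 3))^2 = 625] 625 ≥ 0, LHS is (·)² — take ±√ ⇒ sqrt: -5*(x + 3) = 25 or -25.
Step 2. [-5*(x + 3) = 25 or -25] -5·(inner) — divide through by -5, so div: x + 3 = -5 or 5.
Step 3. [x + 3 = -5 or 5] 3 comes off first (subtract 3) ⇒ sub: x = -8 or 2.

Answer: x ∈ {-8, 2}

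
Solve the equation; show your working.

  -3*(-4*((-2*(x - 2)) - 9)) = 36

Step 1. [-3*(-4*((-2*(x - 2)) - 9)) = 36] LHS = -3·(…); ÷-3 both sides ⇒ div: -4*((-2*(x - 2)) - 9) = -12.
Step 2. [-4*((-2*(x - 2)) - 9) = -12] -4 out front; divide by -4, so div: (-2*(x - 2)) - 9 = 3.
Step 3. [(-2*(x - 2)) - 9 = 3] add 9: x sits inside (… - 9). So sub: -2*(x - 2) = 12.
Step 4. [-2*(x - 2) = 12] leading coefficient -2: divide by -2. So div: x - 2 = -6.
Step 5. [x - 2 = -6] add 2: x sits inside (… - 2). So sub: x = -4.

Answer: x ∈ {-4}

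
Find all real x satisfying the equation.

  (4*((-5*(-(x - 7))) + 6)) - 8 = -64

Step 1. [(4*((-5*(-(x - 7))) + 6)) - 8 = -64] 8 comes off first (add 8), so sub: 4*((-5*(-(x - 7))) + 6) = -56.
Step 2. [4*((-5*(-(x - 7))) + 6) = -56] leading coefficient 4: divide by 4, so div: (-5*(-(x - 7))) + 6 = -14.
Step 3. [(-5*(-(x - 7))) + 6 = -14] 6 comes off first (subtract 6). So sub: -5*(-(x - 7)) = -20.
Step 4. [-5*(-(x - 7)) = -20] -5 out front; divide by -5. So div: -(x - 7) = 4.
Step 5. [-(x - 7) = 4] LHS negated; negate both sides ⇒ neg: x - 7 = -4.
Step 6. [x - 7 = -4] -7 is outermost — add 7 both sides ⇒ sub: x = 3.

Answer: x ∈ {3}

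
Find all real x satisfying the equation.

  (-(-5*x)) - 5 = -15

Step 1. [(-(-5*x)) - 5 = -15] the outer -5 inverts by adding 5 ⇒ sub: -(-5*x) = -10.
Step 2. [-(-5*x) = -10] flip signs both sides, so neg: -5*x = 10.
Step 3. [-5*x = 10] -5 out front; divide by -5 ⇒ div: x = -2.

Answer: x ∈ {-2}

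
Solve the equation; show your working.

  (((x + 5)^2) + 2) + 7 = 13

Step 1. [(((x + 5)^2) + 2) + 7 = 13] peel the +7: subtract 7 from each side ⇒ sub: ((x + 5)^2) + 2 = 6.
Step 2. [((x + 5)^2) + 2 = 6] +2 is outermost — subtract 2 both sides. So sub: (x + 5)^2 = 4.
Step 3. [(x + 5)^2 = 4] √ both sides: 4 ≥ 0 gives two branches ⇒ sqrt: x + 5 = 2 or -2.
Step 4. [x + 5 = 2 or -2] peel the +5: subtract 5 from each side, so sub: x = -3 or -7.

Answer: x ∈ {-7, -3}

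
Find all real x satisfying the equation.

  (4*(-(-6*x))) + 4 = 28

Step 1. [(4*(-(-6*x))) + 4 = 28] 4 comes off first (subtract 4), so sub: 4*(-(-6*x)) = 24.
Step 2. [4*(-(-6*x)) = 24] leading coefficient 4: divide by 4. So div: -(-6*x) = 6.
Step 3. [-(-6*x) = 6] flip signs both sides, so neg: -6*x = -6.
Step 4. [-6*x = -6] leading coefficient -6: divide by -6 ⇒ div: x = 1.

Answer: x ∈ {1}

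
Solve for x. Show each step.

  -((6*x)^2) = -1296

Step 1. [-((6*x)^2) = -1296] flip signs both sides ⇒ neg: (6*x)^2 = 1296.
Step 2. [(6*x)^2 = 1296] LHS squared, RHS 1296 ≥ 0: apply √ (±). So sqrt: 6*x = 36 or -36.
Step 3. [6*x = 36 or -36] leading coefficient 6: divide by 6. So div: x = 6 or -6.

Answer: x ∈ {-6, 6}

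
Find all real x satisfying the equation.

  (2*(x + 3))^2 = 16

Step 1. [(2*(x + 3))^2 = 16] √ both sides: 16 ≥ 0 gives two branches. So sqrt: 2*(x + 3) = 4 or -4.
Step 2. [2*(x + 3) = 4 or -4] leading coefficient 2: divide by 2. So div: x + 3 = 2 or -2.
Step 3. [x + 3 = 2 or -2] subtract 3: x sits inside (… + 3) ⇒ sub: x = -1 or -5.

Answer: x ∈ {-5, -1}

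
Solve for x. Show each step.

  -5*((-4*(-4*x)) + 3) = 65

Step 1. [-5*((-4*(-4*x)) + 3) = 65] leading coefficient -5: divide by -5. So div: (-4*(-4*x)) + 3 = -13.
Step 2. [(-4*(-4*x)) + 3 = -13] +3 is outermost — subtract 3 both sides, so sub: -4*(-4*x) = -16.
Step 3. [-4*(-4*x) = -16] leading coefficient -4: divide by -4. So div: -4*x = 4.
Step 4. [-4*x = 4] divide by the outer -4 ⇒ div: x = -1.

Answer: x ∈ {-1}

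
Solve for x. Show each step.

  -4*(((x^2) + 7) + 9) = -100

Step 1. [-4*(((x^2) + 7) + 9) = -100] divide by the outer -4, so div: ((x^2) + 7) + 9 = 25.
Step 2. [((x^2) + 7) + 9 = 25] the outer +9 inverts by subtracting 9 ⇒ sub: (x^2) + 7 = 16.
Step 3. [(x^2) + 7 = 16] subtract 7: x sits inside (… + 7). So sub: x^2 = 9.
Step 4. [x^2 = 9] LHS squared, RHS 9 ≥ 0: apply √ (±), so sqrt: x = 3 or -3.

Answer: x ∈ {-3, 3}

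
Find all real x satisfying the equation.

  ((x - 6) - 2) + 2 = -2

Step 1. [((x - 6) - 2) + 2 = -2] the outer +2 inverts by subtracting 2, so sub: (x - 6) - 2 = -4.
Step 2. [(x - 6) - 2 = -4] the outer -2 inverts by adding 2 ⇒ sub: x - 6 = -2.
Step 3. [x - 6 = -2] the outer -6 inverts by adding 6. So sub: x = 4.

Answer: x ∈ {4}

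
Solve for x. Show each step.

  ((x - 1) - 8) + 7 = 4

Step 1. [((x - 1) - 8) + 7 = 4] peel the +7: subtract 7 from each side ⇒ sub: (x - 1) - 8 = -3.
Step 2. [(x - 1) - 8 = -3] peel the -8: add 8 from each side ⇒ sub: x - 1 = 5.
Step 3. [x - 1 = 5] peel the -1: add 1 from each side. So sub: x = 6.

Answer: x ∈ {6}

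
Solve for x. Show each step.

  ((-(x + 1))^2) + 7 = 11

Step 1. [((-(x + 1))^2) + 7 = 11] subtract 7: x sits inside (… + 7), so sub: (-(x + 1))^2 = 4.
Step 2. [(-(x + 1))^2 = 4] LHS squared, RHS 4 ≥ 0: apply √ (±). So sqrt: -(x + 1) = 2 or -2.
Step 3. [-(x + 1) = 2 or -2] flip signs both sides, so neg: x + 1 = -2 or 2.
Step 4. [x + 1 = -2 or 2] +1 is outermost — subtract 1 both sides. So sub: x = -3 or 1.

Answer: x ∈ {-3, 1}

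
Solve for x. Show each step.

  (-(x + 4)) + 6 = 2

Step 1. [(-(x + 4)) + 6 = 2] +6 is outermost — subtract 6 both sides ⇒ sub: -(x + 4) = -4.
Step 2. [-(x + 4) = -4] flip signs both sides ⇒ neg: x + 4 = 4.
Step 3. [x + 4 = 4] 4 comes off first (subtract 4), so sub: x = 0.

Answer: x ∈ {0}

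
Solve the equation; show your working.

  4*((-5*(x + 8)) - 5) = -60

Step 1. [4*((-5*(x + 8)) - 5) = -60] divide by the outer 4. So div: (-5*(x + 8)) - 5 = -15.
Step 2. [(-5*(x + 8)) - 5 = -15] -5 divides every term; factor it out. So factor: (x + 8) + 1 = 3.
Step 3. [(x + 8) + 1 = 3] the outer +1 inverts by subtracting 1 ⇒ sub: x + 8 = 2.
Step 4. [x + 8 = 2] +8 is outermost — subtract 8 both sides. So sub: x = -6.

Answer: x ∈ {-6}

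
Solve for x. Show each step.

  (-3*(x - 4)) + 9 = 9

Step 1. [(-3*(x - 4)) + 9 = 9] common factor -3 (LHS and 9) — divide through, so factor: (x - 4) - 3 = -3.
Step 2. [(x - 4) - 3 = -3] 3 comes off first (add 3). So sub: x - 4 = 0.
Step 3. [x - 4 = 0] add 4: x sits inside (… - 4), so sub: x = 4.

Answer: x ∈ {4}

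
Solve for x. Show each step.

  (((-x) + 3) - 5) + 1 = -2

Step 1. [(((-x) + 3) - 5) + 1 = -2] peel the +1: subtract 1 from each side, so sub: ((-x) + 3) - 5 = -3.
Step 2. [((-x) + 3) - 5 = -3] the outer -5 inverts by adding 5. So sub: (-x) + 3 = 2.
Step 3. [(-x) + 3 = 2] subtract 3: x sits inside (… + 3), so sub: -x = -1.
Step 4. [-x = -1] flip signs both sides ⇒ neg: x = 1.

Answer: x ∈ {1}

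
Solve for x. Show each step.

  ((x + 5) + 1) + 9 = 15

Step 1. [((x + 5) + 1) + 9 = 15] peel the +9: subtract 9 from each side. So sub: (x + 5) + 1 = 6.
Step 2. [(x + 5) + 1 = 6] the outer +1 inverts by subtracting 1 ⇒ sub: x + 5 = 5.
Step 3. [x + 5 = 5] 5 comes off first (subtract 5) ⇒ sub: x = 0.

Answer: x ∈ {0}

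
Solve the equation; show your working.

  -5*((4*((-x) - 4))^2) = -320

Step 1. [-5*((4*((-x) - 4))^2) = -320] -5 out front; divide by -5 ⇒ div: (4*((-x) - 4))^2 = 64.
Step 2. [(4*((-x) - 4))^2 = 64] LHS squared, RHS 64 ≥ 0: apply √ (±), so sqrt: 4*((-x) - 4) = 8 or -8.
Step 3. [4*((-x) - 4) = 8 or -8] divide by the outer 4, so div: (-x) - 4 = 2 or -2.
Step 4. [(-x) - 4 = 2 or -2] 4 comes off first (add 4) ⇒ sub: -x = 6 or 2.
Step 5. [-x = 6 or 2] LHS negated; negate both sides, so neg: x = -6 or -2.

Answer: x ∈ {-6, -2}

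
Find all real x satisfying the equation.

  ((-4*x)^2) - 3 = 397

Step 1. [((-4*x)^2) - 3 = 397] the outer -3 inverts by adding 3, so sub: (-4*x)^2 = 400.
Step 2. [(-4*x)^2 = 400] 400 ≥ 0, LHS is (·)² — take ±√ ⇒ sqrt: -4*x = 20 or -20.
Step 3. [-4*x = 20 or -20] LHS = -4·(…); ÷-4 both sides. So div: x = -5 or 5.

Answer: x ∈ {-5, 5}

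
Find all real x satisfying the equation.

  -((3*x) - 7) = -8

Step 1. [-((3*x) - 7) = -8] flip signs both sides ⇒ neg: (3*x) - 7 = 8.
Step 2. [(3*x) - 7 = 8] 7 comes off first (add 7) ⇒ sub: 3*x = 15.
Step 3. [3*x = 15] leading coefficient 3: divide by 3, so div: x = 5.

Answer: x ∈ {5}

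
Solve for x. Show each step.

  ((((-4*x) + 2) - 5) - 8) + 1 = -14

Step 1. [((((-4*x) + 2) - 5) - 8) + 1 = -14] 1 comes off first (subtract 1) ⇒ sub: (((-4*x) + 2) - 5) - 8 = -15.
Step 2. [(((-4*x) + 2) - 5) - 8 = -15] 8 comes off first (add 8) ⇒ sub: ((-4*x) + 2) - 5 = -7.
Step 3. [((-4*x) + 2) - 5 = -7] -5 is outermost — add 5 both sides ⇒ sub: (-4*x) + 2 = -2.
Step 4. [(-4*x) + 2 = -2] the outer +2 inverts by subtracting 2 ⇒ sub: -4*x = -4.
Step 5. [-4*x = -4] LHS = -4·(…); ÷-4 both sides ⇒ div: x = 1.

Answer: x ∈ {1}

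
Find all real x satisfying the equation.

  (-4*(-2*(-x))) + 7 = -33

Step 1. [(-4*(-2*(-x))) + 7 = -33] peel the +7: subtract 7 from each side, so sub: -4*(-2*(-x)) = -40.
Step 2. [-4*(-2*(-x)) = -40] LHS = -4·(…); ÷-4 both sides, so div: -2*(-x) = 10.
Step 3. [-2*(-x) = 10] leading coefficient -2: divide by -2, so div: -x = -5.
Step 4. [-x = -5] LHS negated; negate both sides, so neg: x = 5.

Answer: x ∈ {5}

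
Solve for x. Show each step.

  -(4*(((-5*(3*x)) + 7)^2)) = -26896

Step 1. [-(4*(((-5*(3*x)) + 7)^2)) = -26896] LHS negated; negate both sides ⇒ neg: 4*(((-5*(3*x)) + 7)^2) = 26896.
Step 2. [4*(((-5*(3*x)) + 7)^2) = 26896] leading coefficient 4: divide by 4. So div: ((-5*(3*x)) + 7)^2 = 6724.
Step 3. [((-5*(3*x)) + 7)^2 = 6724] √ both sides: 6724 ≥ 0 gives two branches ⇒ sqrt: (-5*(3*x)) + 7 = 82 or -82.
Step 4. [(-5*(3*x)) + 7 = 82 or -82] peel the +7: subtract 7 from each side ⇒ sub: -5*(3*x) = 75 or -89.
Step 5. [-5*(3*x) = 75 or -89] divide by the outer -5, so div: 3*x = -15 or 89/5.
Step 6. [3*x = -15 or 89/5] 3·(inner) — divide through by 3. So div: x = -5 or 89/15.

Answer: x ∈ {-5, 89/15}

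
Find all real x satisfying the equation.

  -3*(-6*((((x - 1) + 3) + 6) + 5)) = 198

Step 1. [-3*(-6*((((x - 1) + 3) + 6) + 5)) = 198] leading coefficient -3: divide by -3 ⇒ div: -6*((((x - 1) + 3) + 6) + 5) = -66.
Step 2. [-6*((((x - 1) + 3) + 6) + 5) = -66] LHS = -6·(…); ÷-6 both sides, so div: (((x - 1) + 3) + 6) + 5 = 11.
Step 3. [(((x - 1) + 3) + 6) + 5 = 11] peel the +5: subtract 5 from each side. So sub: ((x - 1) + 3) + 6 = 6.
Step 4. [((x - 1) + 3) + 6 = 6] subtract 6: x sits inside (… + 6), so sub: (x - 1) + 3 = 0.
Step 5. [(x - 1) + 3 = 0] subtract 3: x sits inside (… + 3) ⇒ sub: x - 1 = -3.
Step 6. [x - 1 = -3] -1 is outermost — add 1 both sides. So sub: x = -2.

Answer: x ∈ {-2}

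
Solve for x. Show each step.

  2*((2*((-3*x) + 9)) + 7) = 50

Step 1. [2*((2*((-3*x) + 9)) + 7) = 50] 2·(inner) — divide through by 2 ⇒ div: (2*((-3*x) + 9)) + 7 = 25.
Step 2. [(2*((-3*x) + 9)) + 7 = 25] peel the +7: subtract 7 from each side. So sub: 2*((-3*x) + 9) = 18.
Step 3. [2*((-3*x) + 9) = 18] 2·(inner) — divide through by 2, so div: (-3*x) + 9 = 9.
Step 4. [(-3*x) + 9 = 9] subtract 9: x sits inside (… + 9). So sub: -3*x = 0.
Step 5. [-3*x = 0] divide by the outer -3. So div: x = 0.

Answer: x ∈ {0}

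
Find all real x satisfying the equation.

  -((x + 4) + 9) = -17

Step 1. [-((x + 4) + 9) = -17] LHS negated; negate both sides. So neg: (x + 4) + 9 = 17.
Step 2. [(x + 4) + 9 = 17] subtract 9: x sits inside (… + 9). So sub: x + 4 = 8.
Step 3. [x + 4 = 8] peel the +4: subtract 4 from each side ⇒ sub: x = 4.

Answer: x ∈ {4}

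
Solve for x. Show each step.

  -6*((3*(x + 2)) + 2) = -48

Step 1. [-6*((3*(x + 2)) + 2) = -48] LHS = -6·(…); ÷-6 both sides. So div: (3*(x + 2)) + 2 = 8.
Step 2. [(3*(x + 2)) + 2 = 8] +2 is outermost — subtract 2 both sides ⇒ sub: 3*(x + 2) = 6.
Step 3. [3*(x + 2) = 6] divide by the outer 3, so div: x + 2 = 2.
Step 4. [x + 2 = 2] +2 is outermost — subtract 2 both sides ⇒ sub: x = 0.

Answer: x ∈ {0}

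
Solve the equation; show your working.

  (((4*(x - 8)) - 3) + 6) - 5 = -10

Step 1. [(((4*(x - 8)) - 3) + 6) - 5 = -10] 5 comes off first (add 5), so sub: ((4*(x - 8)) - 3) + 6 = -5.
Step 2. [((4*(x - 8)) - 3) + 6 = -5] the outer +6 inverts by subtracting 6. So sub: (4*(x - 8)) - 3 = -11.
Step 3. [(4*(x - 8)) - 3 = -11] 3 comes off first (add 3). So sub: 4*(x - 8) = -8.
Step 4. [4*(x - 8) = -8] 4·(inner) — divide through by 4, so div: x - 8 = -2.
Step 5. [x - 8 = -2] -8 is outermost — add 8 both sides ⇒ sub: x = 6.

Answer: x ∈ {6}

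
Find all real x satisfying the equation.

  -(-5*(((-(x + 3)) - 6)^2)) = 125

Step 1. [-(-5*(((-(x + 3)) - 6)^2)) = 125] flip signs both sides, so neg: -5*(((-(x + 3)) - 6)^2) = -125.
Step 2. [-5*(((-(x + 3)) - 6)^2) = -125] LHS = -5·(…); ÷-5 both sides ⇒ div: ((-(x + 3)) - 6)^2 = 25.
Step 3. [((-(x + 3)) - 6)^2 = 25] 25 ≥ 0, LHS is (·)² — take ±√ ⇒ sqrt: (-(x + 3)) - 6 = 5 or -5.
Step 4. [(-(x + 3)) - 6 = 5 or -5] the outer -6 inverts by adding 6 ⇒ sub: -(x + 3) = 11 or 1.
Step 5. [-(x + 3) = 11 or 1] leading − — multiply by −1, so neg: x + 3 = -11 or -1.
Step 6. [x + 3 = -11 or -1] subtract 3: x sits inside (… + 3). So sub: x = -14 or -4.

Answer: x ∈ {-14, -4}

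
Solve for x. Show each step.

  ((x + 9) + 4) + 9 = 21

Step 1. [((x + 9) + 4) + 9 = 21] peel the +9: subtract 9 from each side ⇒ sub: (x + 9) + 4 = 12.
Step 2. [(x + 9) + 4 = 12] the outer +4 inverts by subtracting 4, so sub: x + 9 = 8.
Step 3. [x + 9 = 8] the outer +9 inverts by subtracting 9 ⇒ sub: x = -1.

Answer: x ∈ {-1}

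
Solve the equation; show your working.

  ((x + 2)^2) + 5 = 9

Step 1. [((x + 2)^2) + 5 = 9] +5 is outermost — subtract 5 both sides. So sub: (x + 2)^2 = 4.
Step 2. [(x + 2)^2 = 4] √ both sides: 4 ≥ 0 gives two branches, so sqrt: x + 2 = 2 or -2.
Step 3. [x + 2 = 2 or -2] 2 comes off first (subtract 2) ⇒ sub: x = 0 or -4.

Answer: x ∈ {-4, 0}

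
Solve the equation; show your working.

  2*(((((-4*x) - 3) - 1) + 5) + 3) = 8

Step 1. [2*(((((-4*x) - 3) - 1) + 5) + 3) = 8] 2 out front; divide by 2. So div: ((((-4*x) - 3) - 1) + 5) + 3 = 4.
Step 2. [((((-4*x) - 3) - 1) + 5) + 3 = 4] subtract 3: x sits inside (… + 3) ⇒ sub: (((-4*x) - 3) - 1) + 5 = 1.
Step 3. [(((-4*x) - 3) - 1) + 5 = 1] +5 is outermost — subtract 5 both sides ⇒ sub: ((-4*x) - 3) - 1 = -4.
Step 4. [((-4*x) - 3) - 1 = -4] peel the -1: add 1 from each side ⇒ sub: (-4*x) - 3 = -3.
Step 5. [(-4*x) - 3 = -3] the outer -3 inverts by adding 3, so sub: -4*x = 0.
Step 6. [-4*x = 0] -4 out front; divide by -4. So div: x = 0.

Answer: x ∈ {0}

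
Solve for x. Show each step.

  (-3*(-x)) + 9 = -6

Step 1. [(-3*(-x)) + 9 = -6] peel the +9: subtract 9 from each side, so sub: -3*(-x) = -15.
Step 2. [-3*(-x) = -15] LHS = -3·(…); ÷-3 both sides ⇒ div: -x = 5.
Step 3. [-x = 5] LHS negated; negate both sides ⇒ neg: x = -5.

Answer: x ∈ {-5}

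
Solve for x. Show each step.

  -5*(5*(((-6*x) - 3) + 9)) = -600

Step 1. [-5*(5*(((-6*x) - 3) + 9)) = -600] leading coefficient -5: divide by -5, so div: 5*(((-6*x) - 3) + 9) = 120.
Step 2. [5*(((-6*x) - 3) + 9) = 120] LHS = 5·(…); ÷5 both sides, so div: ((-6*x) - 3) + 9 = 24.
Step 3. [((-6*x) - 3) + 9 = 24] +9 is outermost — subtract 9 both sides. So sub: (-6*x) - 3 = 15.
Step 4. [(-6*x) - 3 = 15] 3 comes off first (add 3). So sub: -6*x = 18.
Step 5. [-6*x = 18] leading coefficient -6: divide by -6. So div: x = -3.

Answer: x ∈ {-3}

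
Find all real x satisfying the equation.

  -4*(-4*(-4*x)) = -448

Step 1. [-4*(-4*(-4*x)) = -448] -4 out front; divide by -4, so div: -4*(-4*x) = 112.
Step 2. [-4*(-4*x) = 112] -4 out front; divide by -4 ⇒ div: -4*x = -28.
Step 3. [-4*x = -28] -4·(inner) — divide through by -4 ⇒ div: x = 7.

Answer: x ∈ {7}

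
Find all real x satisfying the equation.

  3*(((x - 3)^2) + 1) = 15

Step 1. [3*(((x - 3)^2) + 1) = 15] divide by the outer 3 ⇒ div: ((x - 3)^2) + 1 = 5.
Step 2. [((x - 3)^2) + 1 = 5] +1 is outermost — subtract 1 both sides. So sub: (x - 3)^2 = 4.
Step 3. [(x - 3)^2 = 4] LHS squared, RHS 4 ≥ 0: apply √ (±) ⇒ sqrt: x - 3 = 2 or -2.
Step 4. [x - 3 = 2 or -2] peel the -3: add 3 from each side ⇒ sub: x = 5 or 1.

Answer: x ∈ {1, 5}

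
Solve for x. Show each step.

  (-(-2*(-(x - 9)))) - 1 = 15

Step 1. [(-(-2*(-(x - 9)))) - 1 = 15] -1 is outermost — add 1 both sides. So sub: -(-2*(-(x - 9))) = 16.
Step 2. [-(-2*(-(x - 9))) = 16] leading − — multiply by −1 ⇒ neg: -2*(-(x - 9)) = -16.
Step 3. [-2*(-(x - 9)) = -16] divide by the outer -2. So div: -(x - 9) = 8.
Step 4. [-(x - 9) = 8] leading − — multiply by −1 ⇒ neg: x - 9 = -8.
Step 5. [x - 9 = -8] the outer -9 inverts by adding 9, so sub: x = 1.

Answer: x ∈ {1}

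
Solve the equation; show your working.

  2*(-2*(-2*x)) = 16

Step 1. [2*(-2*(-2*x)) = 16] LHS = 2·(…); ÷2 both sides. So div: -2*(-2*x) = 8.
Step 2. [-2*(-2*x) = 8] -2·(inner) — divide through by -2, so div: -2*x = -4.
Step 3. [-2*x = -4] leading coefficient -2: divide by -2 ⇒ div: x = 2.

Answer: x ∈ {2}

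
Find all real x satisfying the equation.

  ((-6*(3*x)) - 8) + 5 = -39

Step 1. [((-6*(3*x)) - 8) + 5 = -39] +5 is outermost — subtract 5 both sides. So sub: (-6*(3*x)) - 8 = -44.
Step 2. [(-6*(3*x)) - 8 = -44] 8 comes off first (add 8), so sub: -6*(3*x) = -36.
Step 3. [-6*(3*x) = -36] leading coefficient -6: divide by -6. So div: 3*x = 6.
Step 4. [3*x = 6] 3 out front; divide by 3 ⇒ div: x = 2.

Answer: x ∈ {2}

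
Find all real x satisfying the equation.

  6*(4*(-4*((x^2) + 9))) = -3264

Step 1. [6*(4*(-4*((x^2) + 9))) = -3264] LHS = 6·(…); ÷6 both sides. So div: 4*(-4*((x^2) + 9)) = -544.
Step 2. [4*(-4*((x^2) + 9)) = -544] 4 out front; divide by 4. So div: -4*((x^2) + 9) = -136.
Step 3. [-4*((x^2) + 9) = -136] divide by the outer -4, so div: (x^2) + 9 = 34.
Step 4. [(x^2) + 9 = 34] 9 comes off first (subtract 9) ⇒ sub: x^2 = 25.
Step 5. [x^2 = 25] √ both sides: 25 ≥ 0 gives two branches. So sqrt: x = 5 or -5.

Answer: x ∈ {-5, 5}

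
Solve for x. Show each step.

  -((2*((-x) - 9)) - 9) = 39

Step 1. [-((2*((-x) - 9)) - 9) = 39] LHS negated; negate both sides ⇒ neg: (2*((-x) - 9)) - 9 = -39.
Step 2. [(2*((-x) - 9)) - 9 = -39] 9 comes off first (add 9) ⇒ sub: 2*((-x) - 9) = -30.
Step 3. [2*((-x) - 9) = -30] 2·(inner) — divide through by 2, so div: (-x) - 9 = -15.
Step 4. [(-x) - 9 = -15] 9 comes off first (add 9) ⇒ sub: -x = -6.
Step 5. [-x = -6] LHS negated; negate both sides ⇒ neg: x = 6.

Answer: x ∈ {6}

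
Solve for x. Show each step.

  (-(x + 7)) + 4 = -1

Step 1. [(-(x + 7)) + 4 = -1] subtract 4: x sits inside (… + 4) ⇒ sub: -(x + 7) = -5.
Step 2. [-(x + 7) = -5] leading − — multiply by −1 ⇒ neg: x + 7 = 5.
Step 3. [x + 7 = 5] peel the +7: subtract 7 from each side. So sub: x = -2.

Answer: x ∈ {-2}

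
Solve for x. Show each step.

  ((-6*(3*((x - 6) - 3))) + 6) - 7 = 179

Step 1. [((-6*(3*((x - 6) - 3))) + 6) - 7 = 179] peel the -7: add 7 from each side. So sub: (-6*(3*((x - 6) - 3))) + 6 = 186.
Step 2. [(-6*(3*((x - 6) - 3))) + 6 = 186] peel the +6: subtract 6 from each side ⇒ sub: -6*(3*((x - 6) - 3)) = 180.
Step 3. [-6*(3*((x - 6) - 3)) = 180] divide by the outer -6, so div: 3*((x - 6) - 3) = -30.
Step 4. [3*((x - 6) - 3) = -30] divide by the outer 3. So div: (x - 6) - 3 = -10.
Step 5. [(x - 6) - 3 = -10] 3 comes off first (add 3). So sub: x - 6 = -7.
Step 6. [x - 6 = -7] peel the -6: add 6 from each side. So sub: x = -1.

Answer: x ∈ {-1}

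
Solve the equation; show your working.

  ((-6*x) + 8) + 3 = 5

Step 1. [((-6*x) + 8) + 3 = 5] peel the +3: subtract 3 from each side, so sub: (-6*x) + 8 = 2.
Step 2. [(-6*x) + 8 = 2] the outer +8 inverts by subtracting 8 ⇒ sub: -6*x = -6.
Step 3. [-6*x = -6] leading coefficient -6: divide by -6, so div: x = 1.

Answer: x ∈ {1}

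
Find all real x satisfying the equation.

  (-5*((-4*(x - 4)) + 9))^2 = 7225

Step 1. [(-5*((-4*(x - 4)) + 9))^2 = 7225] √ both sides: 7225 ≥ 0 gives two branches ⇒ sqrt: -5*((-4*(x - 4)) + 9) = 85 or -85.
Step 2. [-5*((-4*(x - 4)) + 9) = 85 or -85] -5 out front; divide by -5. So div: (-4*(x - 4)) + 9 = -17 or 17.
Step 3. [(-4*(x - 4)) + 9 = -17 or 17] subtract 9: x sits inside (… + 9). So sub: -4*(x - 4) = -26 or 8.
Step 4. [-4*(x - 4) = -26 or 8] divide by the outer -4. So div: x - 4 = 13/2 or -2.
Step 5. [x - 4 = 13/2 or -2] the outer -4 inverts by adding 4 ⇒ sub: x = 21/2 or 2.

Answer: x ∈ {2, 21/2}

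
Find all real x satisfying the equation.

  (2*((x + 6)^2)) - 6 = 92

Step 1. [(2*((x + 6)^2)) - 6 = 92] 2 divides every term; factor it out ⇒ factor: ((x + 6)^2) - 3 = 46.
Step 2. [((x + 6)^2) - 3 = 46] add 3: x sits inside (… - 3). So sub: (x + 6)^2 = 49.
Step 3. [(x + 6)^2 = 49] √ both sides: 49 ≥ 0 gives two branches. So sqrt: x + 6 = 7 or -7.
Step 4. [x + 6 = 7 or -7] the outer +6 inverts by subtracting 6 ⇒ sub: x = 1 or -13.

Answer: x ∈ {-13, 1}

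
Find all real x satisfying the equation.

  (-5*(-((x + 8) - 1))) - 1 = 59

Step 1. [(-5*(-((x + 8) - 1))) - 1 = 59] peel the -1: add 1 from each side ⇒ sub: -5*(-((x + 8) - 1)) = 60.
Step 2. [-5*(-((x + 8) - 1)) = 60] LHS = -5·(…); ÷-5 both sides, so div: -((x + 8) - 1) = -12.
Step 3. [-((x + 8) - 1) = -12] LHS negated; negate both sides, so neg: (x + 8) - 1 = 12.
Step 4. [(x + 8) - 1 = 12] add 1: x sits inside (… - 1), so sub: x + 8 = 13.
Step 5. [x + 8 = 13] +8 is outermost — subtract 8 both sides. So sub: x = 5.

Answer: x ∈ {5}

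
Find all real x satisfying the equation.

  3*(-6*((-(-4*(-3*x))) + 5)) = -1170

Step 1. [3*(-6*((-(-4*(-3*x))) + 5)) = -1170] LHS = 3·(…); ÷3 both sides. So div: -6*((-(-4*(-3*x))) + 5) = -390.
Step 2. [-6*((-(-4*(-3*x))) + 5) = -390] -6 out front; divide by -6. So div: (-(-4*(-3*x))) + 5 = 65.
Step 3. [(-(-4*(-3*x))) + 5 = 65] +5 is outermost — subtract 5 both sides, so sub: -(-4*(-3*x)) = 60.
Step 4. [-(-4*(-3*x)) = 60] LHS negated; negate both sides ⇒ neg: -4*(-3*x) = -60.
Step 5. [-4*(-3*x) = -60] leading coefficient -4: divide by -4. So div: -3*x = 15.
Step 6. [-3*x = 15] divide by the outer -3. So div: x = -5.

Answer: x ∈ {-5}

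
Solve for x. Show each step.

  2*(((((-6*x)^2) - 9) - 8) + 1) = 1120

Step 1. [2*(((((-6*x)^2) - 9) - 8) + 1) = 1120] 2 out front; divide by 2, so div: ((((-6*x)^2) - 9) - 8) + 1 = 560.
Step 2. [((((-6*x)^2) - 9) - 8) + 1 = 560] subtract 1: x sits inside (… + 1), so sub: (((-6*x)^2) - 9) - 8 = 559.
Step 3. [(((-6*x)^2) - 9) - 8 = 559] 8 comes off first (add 8), so sub: ((-6*x)^2) - 9 = 567.
Step 4. [((-6*x)^2) - 9 = 567] the outer -9 inverts by adding 9, so sub: (-6*x)^2 = 576.
Step 5. [(-6*x)^2 = 576] 576 ≥ 0, LHS is (·)² — take ±√ ⇒ sqrt: -6*x = 24 or -24.
Step 6. [-6*x = 24 or -24] divide by the outer -6. So div: x = -4 or 4.

Answer: x ∈ {-4, 4}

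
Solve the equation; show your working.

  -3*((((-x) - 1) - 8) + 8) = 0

Step 1. [-3*((((-x) - 1) - 8) + 8) = 0] -3·(inner) — divide through by -3, so div: (((-x) - 1) - 8) + 8 = 0.
Step 2. [(((-x) - 1) - 8) + 8 = 0] subtract 8: x sits inside (… + 8). So sub: ((-x) - 1) - 8 = -8.
Step 3. [((-x) - 1) - 8 = -8] the outer -8 inverts by adding 8 ⇒ sub: (-x) - 1 = 0.
Step 4. [(-x) - 1 = 0] 1 comes off first (add 1). So sub: -x = 1.
Step 5. [-x = 1] flip signs both sides. So neg: x = -1.

Answer: x ∈ {-1}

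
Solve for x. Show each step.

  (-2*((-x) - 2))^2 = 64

Step 1. [(-2*((-x) - 2))^2 = 64] √ both sides: 64 ≥ 0 gives two branches ⇒ sqrt: -2*((-x) - 2) = 8 or -8.
Step 2. [-2*((-x) - 2) = 8 or -8] LHS = -2·(…); ÷-2 both sides, so div: (-x) - 2 = -4 or 4.
Step 3. [(-x) - 2 = -4 or 4] peel the -2: add 2 from each side, so sub: -x = -2 or 6.
Step 4. [-x = -2 or 6] leading − — multiply by −1, so neg: x = 2 or -6.

Answer: x ∈ {-6, 2}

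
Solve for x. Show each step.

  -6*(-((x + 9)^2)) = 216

Step 1. [-6*(-((x + 9)^2)) = 216] divide by the outer -6 ⇒ div: -((x + 9)^2) = -36.
Step 2. [-((x + 9)^2) = -36] LHS negated; negate both sides, so neg: (x + 9)^2 = 36.
Step 3. [(x + 9)^2 = 36] 36 ≥ 0, LHS is (·)² — take ±√ ⇒ sqrt: x + 9 = 6 or -6.
Step 4. [x + 9 = 6 or -6] subtract 9: x sits inside (… + 9). So sub: x = -3 or -15.

Answer: x ∈ {-15, -3}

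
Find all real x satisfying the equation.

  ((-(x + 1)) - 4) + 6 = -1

Step 1. [((-(x + 1)) - 4) + 6 = -1] subtract 6: x sits inside (… + 6). So sub: (-(x + 1)) - 4 = -7.
Step 2. [(-(x + 1)) - 4 = -7] peel the -4: add 4 from each side, so sub: -(x + 1) = -3.
Step 3. [-(x + 1) = -3] leading − — multiply by −1 ⇒ neg: x + 1 = 3.
Step 4. [x + 1 = 3] peel the +1: subtract 1 from each side ⇒ sub: x = 2.

Answer: x ∈ {2}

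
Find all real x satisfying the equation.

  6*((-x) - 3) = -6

Step 1. [6*((-x) - 3) = -6] divide by the outer 6, so div: (-x) - 3 = -1.
Step 2. [(-x) - 3 = -1] add 3: x sits inside (… - 3), so sub: -x = 2.
Step 3. [-x = 2] LHS negated; negate both sides, so neg: x = -2.

Answer: x ∈ {-2}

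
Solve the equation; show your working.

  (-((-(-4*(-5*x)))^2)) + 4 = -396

Step 1. [(-((-(-4*(-5*x)))^2)) + 4 = -396] 4 comes off first (subtract 4) ⇒ sub: -((-(-4*(-5*x)))^2) = -400.
Step 2. [-((-(-4*(-5*x)))^2) = -400] leading − — multiply by −1, so neg: (-(-4*(-5*x)))^2 = 400.
Step 3. [(-(-4*(-5*x)))^2 = 400] √ both sides: 400 ≥ 0 gives two branches, so sqrt: -(-4*(-5*x)) = 20 or -20.
Step 4. [-(-4*(-5*x)) = 20 or -20] LHS negated; negate both sides ⇒ neg: -4*(-5*x) = -20 or 20.
Step 5. [-4*(-5*x) = -20 or 20] leading coefficient -4: divide by -4, so div: -5*x = 5 or -5.
Step 6. [-5*x = 5 or -5] -5·(inner) — divide through by -5 ⇒ div: x = -1 or 1.

Answer: x ∈ {-1, 1}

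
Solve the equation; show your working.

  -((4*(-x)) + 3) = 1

Step 1. [-((4*(-x)) + 3) = 1] flip signs both sides. So neg: (4*(-x)) + 3 = -1.
Step 2. [(4*(-x)) + 3 = -1] +3 is outermost — subtract 3 both sides. So sub: 4*(-x) = -4.
Step 3. [4*(-x) = -4] 4 out front; divide by 4. So div: -x = -1.
Step 4. [-x = -1] flip signs both sides ⇒ neg: x = 1.

Answer: x ∈ {1}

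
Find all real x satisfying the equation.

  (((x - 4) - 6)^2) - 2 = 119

Step 1. [(((x - 4) - 6)^2) - 2 = 119] peel the -2: add 2 from each side, so sub: ((x - 4) - 6)^2 = 121.
Step 2. [((x - 4) - 6)^2 = 121] √ both sides: 121 ≥ 0 gives two branches ⇒ sqrt: (x - 4) - 6 = 11 or -11.
Step 3. [(x - 4) - 6 = 11 or -11] 6 comes off first (add 6) ⇒ sub: x - 4 = 17 or -5.
Step 4. [x - 4 = 17 or -5] the outer -4 inverts by adding 4 ⇒ sub: x = 21 or -1.

Answer: x ∈ {-1, 21}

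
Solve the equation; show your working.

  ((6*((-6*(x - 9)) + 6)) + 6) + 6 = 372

Step 1. [((6*((-6*(x - 9)) + 6)) + 6) + 6 = 372] +6 is outermost — subtract 6 both sides. So sub: (6*((-6*(x - 9)) + 6)) + 6 = 366.
Step 2. [(6*((-6*(x - 9)) + 6)) + 6 = 366] subtract 6: x sits inside (… + 6) ⇒ sub: 6*((-6*(x - 9)) + 6) = 360.
Step 3. [6*((-6*(x - 9)) + 6) = 360] divide by the outer 6, so div: (-6*(x - 9)) + 6 = 60.
Step 4. [(-6*(x - 9)) + 6 = 60] the outer +6 inverts by subtracting 6 ⇒ sub: -6*(x - 9) = 54.
Step 5. [-6*(x - 9) = 54] -6 out front; divide by -6. So div: x - 9 = -9.
Step 6. [x - 9 = -9] the outer -9 inverts by adding 9. So sub: x = 0.

Answer: x ∈ {0}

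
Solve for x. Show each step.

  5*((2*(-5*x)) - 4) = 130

Step 1. [5*((2*(-5*x)) - 4) = 130] 5 out front; divide by 5, so div: (2*(-5*x)) - 4 = 26.
Step 2. [(2*(-5*x)) - 4 = 26] 2 divides every term; factor it out. So factor: (-5*x) - 2 = 13.
Step 3. [(-5*x) - 2 = 13] the outer -2 inverts by adding 2. So sub: -5*x = 15.
Step 4. [-5*x = 15] leading coefficient -5: divide by -5 ⇒ div: x = -3.

Answer: x ∈ {-3}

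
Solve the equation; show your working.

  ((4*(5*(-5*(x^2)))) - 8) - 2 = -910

Step 1. [((4*(5*(-5*(x^2)))) - 8) - 2 = -910] -2 is outermost — add 2 both sides ⇒ sub: (4*(5*(-5*(x^2)))) - 8 = -908.
Step 2. [(4*(5*(-5*(x^2)))) - 8 = -908] 4 | LHS and 4 | -908: pull 4 out ⇒ factor: (5*(-5*(x^2))) - 2 = -227.
Step 3. [(5*(-5*(x^2))) - 2 = -227] peel the -2: add 2 from each side ⇒ sub: 5*(-5*(x^2)) = -225.
Step 4. [5*(-5*(x^2)) = -225] 5·(inner) — divide through by 5. So div: -5*(x^2) = -45.
Step 5. [-5*(x^2) = -45] leading coefficient -5: divide by -5, so div: x^2 = 9.
Step 6. [x^2 = 9] LHS squared, RHS 9 ≥ 0: apply √ (±) ⇒ sqrt: x = 3 or -3.

Answer: x ∈ {-3, 3}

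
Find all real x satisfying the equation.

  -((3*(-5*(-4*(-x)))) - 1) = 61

Step 1. [-((3*(-5*(-4*(-x)))) - 1) = 61] LHS negated; negate both sides, so neg: (3*(-5*(-4*(-x)))) - 1 = -61.
Step 2. [(3*(-5*(-4*(-x)))) - 1 = -61] -1 is outermost — add 1 both sides ⇒ sub: 3*(-5*(-4*(-x))) = -60.
Step 3. [3*(-5*(-4*(-x))) = -60] divide by the outer 3. So div: -5*(-4*(-x)) = -20.
Step 4. [-5*(-4*(-x)) = -20] leading coefficient -5: divide by -5. So div: -4*(-x) = 4.
Step 5. [-4*(-x) = 4] LHS = -4·(…); ÷-4 both sides. So div: -x = -1.
Step 6. [-x = -1] flip signs both sides ⇒ neg: x = 1.

Answer: x ∈ {1}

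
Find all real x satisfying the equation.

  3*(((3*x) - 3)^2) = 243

Step 1. [3*(((3*x) - 3)^2) = 243] 3·(inner) — divide through by 3. So div: ((3*x) - 3)^2 = 81.
Step 2. [((3*x) - 3)^2 = 81] √ both sides: 81 ≥ 0 gives two branches ⇒ sqrt: (3*x) - 3 = 9 or -9.
Step 3. [(3*x) - 3 = 9 or -9] 3 | LHS and 3 | 9 or -9: pull 3 out, so factor: x - 1 = 3 or -3.
Step 4. [x - 1 = 3 or -3] add 1: x sits inside (… - 1), so sub: x = 4 or -2.

Answer: x ∈ {-2, 4}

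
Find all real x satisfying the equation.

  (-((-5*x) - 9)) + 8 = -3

Step 1. [(-((-5*x) - 9)) + 8 = -3] peel the +8: subtract 8 from each side. So sub: -((-5*x) - 9) = -11.
Step 2. [-((-5*x) - 9) = -11] flip signs both sides, so neg: (-5*x) - 9 = 11.
Step 3. [(-5*x) - 9 = 11] -9 is outermost — add 9 both sides ⇒ sub: -5*x = 20.
Step 4. [-5*x = 20] divide by the outer -5. So div: x = -4.

Answer: x ∈ {-4}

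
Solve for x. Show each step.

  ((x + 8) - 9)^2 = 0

Step 1. [((x + 8) - 9)^2 = 0] √ both sides: 0 ≥ 0 gives two branches, so sqrt: (x + 8) - 9 = 0.
Step 2. [(x + 8) - 9 = 0] the outer -9 inverts by adding 9, so sub: x + 8 = 9.
Step 3. [x + 8 = 9] peel the +8: subtract 8 from each side ⇒ sub: x = 1.

Answer: x ∈ {1}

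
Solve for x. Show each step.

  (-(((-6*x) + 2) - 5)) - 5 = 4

Step 1. [(-(((-6*x) + 2) - 5)) - 5 = 4] -5 is outermost — add 5 both sides. So sub: -(((-6*x) + 2) - 5) = 9.
Step 2. [-(((-6*x) + 2) - 5) = 9] LHS negated; negate both sides ⇒ neg: ((-6*x) + 2) - 5 = -9.
Step 3. [((-6*x) + 2) - 5 = -9] peel the -5: add 5 from each side, so sub: (-6*x) + 2 = -4.
Step 4. [(-6*x) + 2 = -4] peel the +2: subtract 2 from each side. So sub: -6*x = -6.
Step 5. [-6*x = -6] leading coefficient -6: divide by -6 ⇒ div: x = 1.

Answer: x ∈ {1}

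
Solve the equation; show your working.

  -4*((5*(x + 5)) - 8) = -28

Step 1. [-4*((5*(x + 5)) - 8) = -28] LHS = -4·(…); ÷-4 both sides. So div: (5*(x + 5)) - 8 = 7.
Step 2. [(5*(x + 5)) - 8 = 7] peel the -8: add 8 from each side, so sub: 5*(x + 5) = 15.
Step 3. [5*(x + 5) = 15] 5 out front; divide by 5, so div: x + 5 = 3.
Step 4. [x + 5 = 3] subtract 5: x sits inside (… + 5), so sub: x = -2.

Answer: x ∈ {-2}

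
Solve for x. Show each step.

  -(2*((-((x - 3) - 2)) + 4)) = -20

Step 1. [-(2*((-((x - 3) - 2)) + 4)) = -20] flip signs both sides ⇒ neg: 2*((-((x - 3) - 2)) + 4) = 20.
Step 2. [2*((-((x - 3) - 2)) + 4) = 20] leading coefficient 2: divide by 2, so div: (-((x - 3) - 2)) + 4 = 10.
Step 3. [(-((x - 3) - 2)) + 4 = 10] the outer +4 inverts by subtracting 4. So sub: -((x - 3) - 2) = 6.
Step 4. [-((x - 3) - 2) = 6] leading − — multiply by −1 ⇒ neg: (x - 3) - 2 = -6.
Step 5. [(x - 3) - 2 = -6] 2 comes off first (add 2), so sub: x - 3 = -4.
Step 6. [x - 3 = -4] peel the -3: add 3 from each side, so sub: x = -1.

Answer: x ∈ {-1}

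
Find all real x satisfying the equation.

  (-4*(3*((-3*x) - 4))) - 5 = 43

Step 1. [(-4*(3*((-3*x) - 4))) - 5 = 43] the outer -5 inverts by adding 5, so sub: -4*(3*((-3*x) - 4)) = 48.
Step 2. [-4*(3*((-3*x) - 4)) = 48] LHS = -4·(…); ÷-4 both sides. So div: 3*((-3*x) - 4) = -12.
Step 3. [3*((-3*x) - 4) = -12] divide by the outer 3, so div: (-3*x) - 4 = -4.
Step 4. [(-3*x) - 4 = -4] 4 comes off first (add 4). So sub: -3*x = 0.
Step 5. [-3*x = 0] divide by the outer -3 ⇒ div: x = 0.

Answer: x ∈ {0}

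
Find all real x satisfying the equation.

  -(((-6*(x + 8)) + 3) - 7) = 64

Step 1. [-(((-6*(x + 8)) + 3) - 7) = 64] flip signs both sides. So neg: ((-6*(x + 8)) + 3) - 7 = -64.
Step 2. [((-6*(x + 8)) + 3) - 7 = -64] the outer -7 inverts by adding 7 ⇒ sub: (-6*(x + 8)) + 3 = -57.
Step 3. [(-6*(x + 8)) + 3 = -57] the outer +3 inverts by subtracting 3 ⇒ sub: -6*(x + 8) = -60.
Step 4. [-6*(x + 8) = -60] LHS = -6·(…); ÷-6 both sides. So div: x + 8 = 10.
Step 5. [x + 8 = 10] subtract 8: x sits inside (… + 8). So sub: x = 2.

Answer: x ∈ {2}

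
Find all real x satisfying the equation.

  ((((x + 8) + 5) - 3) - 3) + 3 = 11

Step 1. [((((x + 8) + 5) - 3) - 3) + 3 = 11] subtract 3: x sits inside (… + 3). So sub: (((x + 8) + 5) - 3) - 3 = 8.
Step 2. [(((x + 8) + 5) - 3) - 3 = 8] add 3: x sits inside (… - 3) ⇒ sub: ((x + 8) + 5) - 3 = 11.
Step 3. [((x + 8) + 5) - 3 = 11] -3 is outermost — add 3 both sides, so sub: (x + 8) + 5 = 14.
Step 4. [(x + 8) + 5 = 14] 5 comes off first (subtract 5) ⇒ sub: x + 8 = 9.
Step 5. [x + 8 = 9] peel the +8: subtract 8 from each side, so sub: x = 1.

Answer: x ∈ {1}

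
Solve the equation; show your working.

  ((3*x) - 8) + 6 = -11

Step 1. [((3*x) - 8) + 6 = -11] peel the +6: subtract 6 from each side, so sub: (3*x) - 8 = -17.
Step 2. [(3*x) - 8 = -17] add 8: x sits inside (… - 8) ⇒ sub: 3*x = -9.
Step 3. [3*x = -9] divide by the outer 3. So div: x = -3.

Answer: x ∈ {-3}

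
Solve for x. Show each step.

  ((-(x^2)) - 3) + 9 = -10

Step 1. [((-(x^2)) - 3) + 9 = -10] the outer +9 inverts by subtracting 9, so sub: (-(x^2)) - 3 = -19.
Step 2. [(-(x^2)) - 3 = -19] -3 is outermost — add 3 both sides. So sub: -(x^2) = -16.
Step 3. [-(x^2) = -16] flip signs both sides. So neg: x^2 = 16.
Step 4. [x^2 = 16] √ both sides: 16 ≥ 0 gives two branches ⇒ sqrt: x = 4 or -4.

Answer: x ∈ {-4, 4}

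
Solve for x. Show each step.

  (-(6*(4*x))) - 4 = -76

Step 1. [(-(6*(4*x))) - 4 = -76] -4 is outermost — add 4 both sides. So sub: -(6*(4*x)) = -72.
Step 2. [-(6*(4*x)) = -72] LHS negated; negate both sides. So neg: 6*(4*x) = 72.
Step 3. [6*(4*x) = 72] divide by the outer 6 ⇒ div: 4*x = 12.
Step 4. [4*x = 12] 4 out front; divide by 4. So div: x = 3.

Answer: x ∈ {3}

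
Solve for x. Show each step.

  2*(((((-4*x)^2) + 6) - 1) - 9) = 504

Step 1. [2*(((((-4*x)^2) + 6) - 1) - 9) = 504] leading coefficient 2: divide by 2, so div: ((((-4*x)^2) + 6) - 1) - 9 = 252.
Step 2. [((((-4*x)^2) + 6) - 1) - 9 = 252] 9 comes off first (add 9). So sub: (((-4*x)^2) + 6) - 1 = 261.
Step 3. [(((-4*x)^2) + 6) - 1 = 261] add 1: x sits inside (… - 1) ⇒ sub: ((-4*x)^2) + 6 = 262.
Step 4. [((-4*x)^2) + 6 = 262] the outer +6 inverts by subtracting 6, so sub: (-4*x)^2 = 256.
Step 5. [(-4*x)^2 = 256] √ both sides: 256 ≥ 0 gives two branches. So sqrt: -4*x = 16 or -16.
Step 6. [-4*x = 16 or -16] LHS = -4·(…); ÷-4 both sides ⇒ div: x = -4 or 4.

Answer: x ∈ {-4, 4}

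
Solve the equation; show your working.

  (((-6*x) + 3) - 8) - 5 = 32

Step 1. [(((-6*x) + 3) - 8) - 5 = 32] -5 is outermost — add 5 both sides. So sub: ((-6*x) + 3) - 8 = 37.
Step 2. [((-6*x) + 3) - 8 = 37] add 8: x sits inside (… - 8) ⇒ sub: (-6*x) + 3 = 45.
Step 3. [(-6*x) + 3 = 45] peel the +3: subtract 3 from each side, so sub: -6*x = 42.
Step 4. [-6*x = 42] -6 out front; divide by -6. So div: x = -7.

Answer: x ∈ {-7}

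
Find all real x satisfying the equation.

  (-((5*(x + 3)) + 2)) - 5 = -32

Step 1. [(-((5*(x + 3)) + 2)) - 5 = -32] peel the -5: add 5 from each side ⇒ sub: -((5*(x + 3)) + 2) = -27.
Step 2. [-((5*(x + 3)) + 2) = -27] leading − — multiply by −1, so neg: (5*(x + 3)) + 2 = 27.
Step 3. [(5*(x + 3)) + 2 = 27] +2 is outermost — subtract 2 both sides, so sub: 5*(x + 3) = 25.
Step 4. [5*(x + 3) = 25] 5·(inner) — divide through by 5 ⇒ div: x + 3 = 5.
Step 5. [x + 3 = 5] +3 is outermost — subtract 3 both sides, so sub: x = 2.

Answer: x ∈ {2}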